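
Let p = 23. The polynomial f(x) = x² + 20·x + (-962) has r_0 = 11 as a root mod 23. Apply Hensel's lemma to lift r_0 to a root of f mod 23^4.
r_3 = 139644 (mod 279841)

Hensel: r_{i+1} = r_i − f(r_i)·(f′(r_i))^{-1} mod 23^{i+2}, f′(x) = 2x + 20. Iterate:
  r_0 = 11 (mod 23)
  r_1 = 517 (mod 529)
  r_2 = 5807 (mod 12167)
  r_3 = 139644 (mod 279841)
Final: r = 139644 satisfies f(r) ≡ 0 mod 23^4.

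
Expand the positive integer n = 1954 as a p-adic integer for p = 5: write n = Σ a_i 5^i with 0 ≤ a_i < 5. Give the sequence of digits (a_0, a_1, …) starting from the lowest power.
(a_0, a_1, …) = (4, 0, 3, 0, 3)

Repeated division by 5 gives the digits low-to-high: 1954 = 4 + 3·5^2 + 3·5^4. Digit sequence: (4, 0, 3, 0, 3).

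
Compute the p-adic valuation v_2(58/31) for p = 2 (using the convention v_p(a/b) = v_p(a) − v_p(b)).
v_2(58/31) = 1

Factor powers of 2 from the numerator and denominator of the reduced fraction: 58 = 2^1 · 29 and 31 = 2^0 · 31. Apply v_p(a/b) = v_p(a) − v_p(b): v_2(58/31) = 1 − 0 = 1.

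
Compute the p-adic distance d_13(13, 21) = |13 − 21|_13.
d_13(13, 21) = 1

Step 1 — x − y = 13 − 21 = -8. Step 2 — v_13(-8) = 0 (factor: -8 = −(13^0 · 8); the sign does not affect v_p). Step 3 — |x − y|_13 = 13^{0} = 1.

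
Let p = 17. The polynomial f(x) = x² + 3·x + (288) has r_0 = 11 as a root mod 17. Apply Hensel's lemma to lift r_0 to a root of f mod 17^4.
r_3 = 26905 (mod 83521)

Hensel: r_{i+1} = r_i − f(r_i)·(f′(r_i))^{-1} mod 17^{i+2}, f′(x) = 2x + 3. Iterate:
  r_0 = 11 (mod 17)
  r_1 = 28 (mod 289)
  r_2 = 2340 (mod 4913)
  r_3 = 26905 (mod 83521)
Final: r = 26905 satisfies f(r) ≡ 0 mod 17^4.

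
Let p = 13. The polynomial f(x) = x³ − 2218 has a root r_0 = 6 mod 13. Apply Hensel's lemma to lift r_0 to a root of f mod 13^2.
r_1 = 84 (mod 169)

Hensel: r_{i+1} = r_i − f(r_i)/f′(r_i) mod 13^{i+2}, where f′(x) = 3x². Iterate:
  r_0 = 6 (mod 13)
  r_1 = 84 (mod 169)
Final: r = 84 with f(r) ≡ 0 mod 13^2.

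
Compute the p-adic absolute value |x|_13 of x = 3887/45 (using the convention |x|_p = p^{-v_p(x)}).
|3887/45|_13 = 1/169

Step 1 — compute v_13(x) by factoring powers of 13 out of the numerator and denominator: v_13(3887/45) = 2. Step 2 — apply |x|_p = p^{-v_p(x)} = 13^{-2} = 1/169.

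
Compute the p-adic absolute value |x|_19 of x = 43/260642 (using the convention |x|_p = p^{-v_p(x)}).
|43/260642|_19 = 130321

Step 1 — compute v_19(x) by factoring powers of 19 out of the numerator and denominator: v_19(43/260642) = -4. Step 2 — apply |x|_p = p^{-v_p(x)} = 19^{4} = 130321.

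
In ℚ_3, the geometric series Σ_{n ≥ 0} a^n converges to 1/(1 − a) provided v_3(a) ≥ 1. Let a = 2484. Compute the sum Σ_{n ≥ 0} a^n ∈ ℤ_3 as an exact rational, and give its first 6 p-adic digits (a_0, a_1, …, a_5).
Σ a^n = 1/(1 − a) = -1/2483;  first 6 digits = (1, 0, 0, 2, 0, 1)

v_3(a) = 3 ≥ 1, so the series converges in ℤ_3 to 1/(1 − a) = 1/(1 − 2484) = -1/2483. Expand this rational in ℤ_3: compute digits iteratively via d_i = x_i mod 3, x_{i+1} = (x_i − d_i)/3. The first 6 digits are (1, 0, 0, 2, 0, 1).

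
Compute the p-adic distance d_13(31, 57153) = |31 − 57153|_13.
d_13(31, 57153) = 1/28561

Step 1 — x − y = 31 − 57153 = -57122. Step 2 — v_13(-57122) = 4 (factor: -57122 = −(13^4 · 2); the sign does not affect v_p). Step 3 — |x − y|_13 = 13^{-4} = 1/28561.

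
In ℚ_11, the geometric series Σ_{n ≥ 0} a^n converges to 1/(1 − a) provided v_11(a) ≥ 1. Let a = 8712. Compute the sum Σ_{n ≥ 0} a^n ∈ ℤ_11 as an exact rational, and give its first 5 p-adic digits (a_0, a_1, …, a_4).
Σ a^n = 1/(1 − a) = -1/8711;  first 5 digits = (1, 0, 6, 6, 3)

v_11(a) = 2 ≥ 1, so the series converges in ℤ_11 to 1/(1 − a) = 1/(1 − 8712) = -1/8711. Expand this rational in ℤ_11: compute digits iteratively via d_i = x_i mod 11, x_{i+1} = (x_i − d_i)/11. The first 5 digits are (1, 0, 6, 6, 3).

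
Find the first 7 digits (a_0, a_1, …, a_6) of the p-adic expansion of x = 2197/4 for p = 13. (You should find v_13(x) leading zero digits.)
(a_0, …, a_6) = (0, 0, 0, 10, 9, 9, 9)

v_13(2197/4) = 3, so a_0 = ... = a_2 = 0. Factor out: x = 13^3 · u with u = 1/4 a unit in ℤ_13. Expand u iteratively via a_{v+i} = u_i mod 13, u_{i+1} = (u_i − a_{v+i})/13:
  u_0 = 1/4;  a_3 = 10;  u_1 = (u_0 − 10)/13 = -3/4
  u_1 = -3/4;  a_4 = 9;  u_2 = (u_1 − 9)/13 = -3/4
  u_2 = -3/4;  a_5 = 9;  u_3 = (u_2 − 9)/13 = -3/4
  u_3 = -3/4;  a_6 = 9;  u_4 = (u_3 − 9)/13 = -3/4
Digits: (0, 0, 0, 10, 9, 9, 9).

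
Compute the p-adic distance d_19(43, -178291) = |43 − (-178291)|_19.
d_19(43, -178291) = 1/6859

Step 1 — x − y = 43 − (-178291) = 178334. Step 2 — v_19(178334) = 3 (factor: 178334 = (19^3 · 26); the sign does not affect v_p). Step 3 — |x − y|_19 = 19^{-3} = 1/6859.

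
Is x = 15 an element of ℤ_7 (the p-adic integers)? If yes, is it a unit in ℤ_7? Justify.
x ∈ ℤ_7^× (unit); v_7(x) = 0

ℤ_7 = {x ∈ ℚ_7 : v_7(x) ≥ 0} and ℤ_7^× = {x ∈ ℤ_7 : v_7(x) = 0}. Here v_7(15) = v_7(num) − v_7(den) = 0; compare against these criteria.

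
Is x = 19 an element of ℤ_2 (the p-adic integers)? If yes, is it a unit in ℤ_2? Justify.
x ∈ ℤ_2^× (unit); v_2(x) = 0

ℤ_2 = {x ∈ ℚ_2 : v_2(x) ≥ 0} and ℤ_2^× = {x ∈ ℤ_2 : v_2(x) = 0}. Here v_2(19) = v_2(num) − v_2(den) = 0; compare against these criteria.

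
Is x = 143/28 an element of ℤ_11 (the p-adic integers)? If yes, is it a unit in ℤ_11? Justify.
x ∈ ℤ_11 but not a unit; v_11(x) = 1 > 0

ℤ_11 = {x ∈ ℚ_11 : v_11(x) ≥ 0} and ℤ_11^× = {x ∈ ℤ_11 : v_11(x) = 0}. Here v_11(143/28) = v_11(num) − v_11(den) = 1; compare against these criteria.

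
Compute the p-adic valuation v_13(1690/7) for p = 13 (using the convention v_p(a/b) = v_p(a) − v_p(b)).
v_13(1690/7) = 2

Factor powers of 13 from the numerator and denominator of the reduced fraction: 1690 = 13^2 · 10 and 7 = 13^0 · 7. Apply v_p(a/b) = v_p(a) − v_p(b): v_13(1690/7) = 2 − 0 = 2.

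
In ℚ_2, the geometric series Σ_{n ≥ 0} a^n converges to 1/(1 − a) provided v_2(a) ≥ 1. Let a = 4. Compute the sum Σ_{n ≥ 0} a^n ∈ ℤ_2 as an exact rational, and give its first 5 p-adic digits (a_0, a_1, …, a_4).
Σ a^n = 1/(1 − a) = -1/3;  first 5 digits = (1, 0, 1, 0, 1)

v_2(a) = 2 ≥ 1, so the series converges in ℤ_2 to 1/(1 − a) = 1/(1 − 4) = -1/3. Expand this rational in ℤ_2: compute digits iteratively via d_i = x_i mod 2, x_{i+1} = (x_i − d_i)/2. The first 5 digits are (1, 0, 1, 0, 1).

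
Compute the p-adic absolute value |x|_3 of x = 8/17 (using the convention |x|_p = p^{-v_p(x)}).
|8/17|_3 = 1

Step 1 — compute v_3(x) by factoring powers of 3 out of the numerator and denominator: v_3(8/17) = 0. Step 2 — apply |x|_p = p^{-v_p(x)} = 3^{0} = 1.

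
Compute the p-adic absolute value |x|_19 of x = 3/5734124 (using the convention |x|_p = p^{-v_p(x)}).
|3/5734124|_19 = 130321

Step 1 — compute v_19(x) by factoring powers of 19 out of the numerator and denominator: v_19(3/5734124) = -4. Step 2 — apply |x|_p = p^{-v_p(x)} = 19^{4} = 130321.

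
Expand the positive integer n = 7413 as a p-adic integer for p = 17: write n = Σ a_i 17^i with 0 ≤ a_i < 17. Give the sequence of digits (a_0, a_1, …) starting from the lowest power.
(a_0, a_1, …) = (1, 11, 8, 1)

Repeated division by 17 gives the digits low-to-high: 7413 = 1 + 11·17^1 + 8·17^2 + 1·17^3. Digit sequence: (1, 11, 8, 1).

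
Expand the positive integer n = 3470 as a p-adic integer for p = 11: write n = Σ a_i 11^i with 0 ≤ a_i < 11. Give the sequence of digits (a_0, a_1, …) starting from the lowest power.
(a_0, a_1, …) = (5, 7, 6, 2)

Repeated division by 11 gives the digits low-to-high: 3470 = 5 + 7·11^1 + 6·11^2 + 2·11^3. Digit sequence: (5, 7, 6, 2).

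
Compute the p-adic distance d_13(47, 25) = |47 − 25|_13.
d_13(47, 25) = 1

Step 1 — x − y = 47 − 25 = 22. Step 2 — v_13(22) = 0 (factor: 22 = (13^0 · 22); the sign does not affect v_p). Step 3 — |x − y|_13 = 13^{0} = 1.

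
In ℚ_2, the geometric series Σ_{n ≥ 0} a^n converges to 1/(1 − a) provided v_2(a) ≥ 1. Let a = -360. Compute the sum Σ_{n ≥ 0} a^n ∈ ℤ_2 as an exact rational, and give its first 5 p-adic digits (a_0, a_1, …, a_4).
Σ a^n = 1/(1 − a) = 1/361;  first 5 digits = (1, 0, 0, 1, 1)

v_2(a) = 3 ≥ 1, so the series converges in ℤ_2 to 1/(1 − a) = 1/(1 − (-360)) = 1/361. Expand this rational in ℤ_2: compute digits iteratively via d_i = x_i mod 2, x_{i+1} = (x_i − d_i)/2. The first 5 digits are (1, 0, 0, 1, 1).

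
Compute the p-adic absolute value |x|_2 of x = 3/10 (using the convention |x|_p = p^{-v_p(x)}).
|3/10|_2 = 2

Step 1 — compute v_2(x) by factoring powers of 2 out of the numerator and denominator: v_2(3/10) = -1. Step 2 — apply |x|_p = p^{-v_p(x)} = 2^{1} = 2.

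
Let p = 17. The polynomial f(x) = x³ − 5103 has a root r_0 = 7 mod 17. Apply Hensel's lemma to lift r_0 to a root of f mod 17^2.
r_1 = 177 (mod 289)

Hensel: r_{i+1} = r_i − f(r_i)/f′(r_i) mod 17^{i+2}, where f′(x) = 3x². Iterate:
  r_0 = 7 (mod 17)
  r_1 = 177 (mod 289)
Final: r = 177 with f(r) ≡ 0 mod 17^2.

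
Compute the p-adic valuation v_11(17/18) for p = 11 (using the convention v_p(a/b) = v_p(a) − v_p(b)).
v_11(17/18) = 0

Factor powers of 11 from the numerator and denominator of the reduced fraction: 17 = 11^0 · 17 and 18 = 11^0 · 18. Apply v_p(a/b) = v_p(a) − v_p(b): v_11(17/18) = 0 − 0 = 0.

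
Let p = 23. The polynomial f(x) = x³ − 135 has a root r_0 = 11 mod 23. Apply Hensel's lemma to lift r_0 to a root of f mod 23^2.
r_1 = 356 (mod 529)

Hensel: r_{i+1} = r_i − f(r_i)/f′(r_i) mod 23^{i+2}, where f′(x) = 3x². Iterate:
  r_0 = 11 (mod 23)
  r_1 = 356 (mod 529)
Final: r = 356 with f(r) ≡ 0 mod 23^2.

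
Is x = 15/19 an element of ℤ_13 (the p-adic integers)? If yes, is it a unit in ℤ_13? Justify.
x ∈ ℤ_13^× (unit); v_13(x) = 0

ℤ_13 = {x ∈ ℚ_13 : v_13(x) ≥ 0} and ℤ_13^× = {x ∈ ℤ_13 : v_13(x) = 0}. Here v_13(15/19) = v_13(num) − v_13(den) = 0; compare against these criteria.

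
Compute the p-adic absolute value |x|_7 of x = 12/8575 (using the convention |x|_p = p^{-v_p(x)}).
|12/8575|_7 = 343

Step 1 — compute v_7(x) by factoring powers of 7 out of the numerator and denominator: v_7(12/8575) = -3. Step 2 — apply |x|_p = p^{-v_p(x)} = 7^{3} = 343.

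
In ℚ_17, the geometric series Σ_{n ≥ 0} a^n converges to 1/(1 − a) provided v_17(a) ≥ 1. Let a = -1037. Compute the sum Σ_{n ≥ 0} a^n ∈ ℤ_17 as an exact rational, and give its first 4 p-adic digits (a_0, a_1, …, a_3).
Σ a^n = 1/(1 − a) = 1/1038;  first 4 digits = (1, 7, 11, 0)

v_17(a) = 1 ≥ 1, so the series converges in ℤ_17 to 1/(1 − a) = 1/(1 − (-1037)) = 1/1038. Expand this rational in ℤ_17: compute digits iteratively via d_i = x_i mod 17, x_{i+1} = (x_i − d_i)/17. The first 4 digits are (1, 7, 11, 0).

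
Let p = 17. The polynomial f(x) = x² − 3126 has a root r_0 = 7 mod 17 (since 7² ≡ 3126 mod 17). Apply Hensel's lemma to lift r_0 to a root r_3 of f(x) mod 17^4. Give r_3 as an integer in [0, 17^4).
r_3 = 60153 (mod 83521)

Hensel's recurrence: r_{i+1} = r_i − f(r_i)·(f′(r_i))^{-1} mod 17^{i+2}, with f′(x) = 2x. Iterate:
  r_0 = 7 (mod 17)
  r_1 = 41 (mod 289)
  r_2 = 1197 (mod 4913)
  r_3 = 60153 (mod 83521)
Final: r_3 = 60153, and one checks f(r_3) ≡ 0 mod 17^4.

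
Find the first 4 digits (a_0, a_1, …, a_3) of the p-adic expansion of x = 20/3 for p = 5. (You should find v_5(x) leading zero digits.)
(a_0, …, a_3) = (0, 3, 3, 1)

v_5(20/3) = 1, so a_0 = ... = a_0 = 0. Factor out: x = 5^1 · u with u = 4/3 a unit in ℤ_5. Expand u iteratively via a_{v+i} = u_i mod 5, u_{i+1} = (u_i − a_{v+i})/5:
  u_0 = 4/3;  a_1 = 3;  u_1 = (u_0 − 3)/5 = -1/3
  u_1 = -1/3;  a_2 = 3;  u_2 = (u_1 − 3)/5 = -2/3
  u_2 = -2/3;  a_3 = 1;  u_3 = (u_2 − 1)/5 = -1/3
Digits: (0, 3, 3, 1).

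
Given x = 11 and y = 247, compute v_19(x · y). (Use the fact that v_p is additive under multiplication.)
v_19(2717) = 1

v_p(x) = 0 (factor: 11 = 19^0 · 11); v_p(y) = 1 (factor: 247 = 19^1 · 13). Additivity: v_p(xy) = v_p(x) + v_p(y) = 0 + 1 = 1. (Direct check: xy = 2717 = 19^1 · (143).)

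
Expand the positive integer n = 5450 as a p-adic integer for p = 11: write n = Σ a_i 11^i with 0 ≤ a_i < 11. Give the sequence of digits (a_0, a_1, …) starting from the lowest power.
(a_0, a_1, …) = (5, 0, 1, 4)

Repeated division by 11 gives the digits low-to-high: 5450 = 5 + 1·11^2 + 4·11^3. Digit sequence: (5, 0, 1, 4).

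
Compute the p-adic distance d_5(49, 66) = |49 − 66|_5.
d_5(49, 66) = 1

Step 1 — x − y = 49 − 66 = -17. Step 2 — v_5(-17) = 0 (factor: -17 = −(5^0 · 17); the sign does not affect v_p). Step 3 — |x − y|_5 = 5^{0} = 1.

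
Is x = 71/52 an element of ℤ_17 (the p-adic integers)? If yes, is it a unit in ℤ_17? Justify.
x ∈ ℤ_17^× (unit); v_17(x) = 0

ℤ_17 = {x ∈ ℚ_17 : v_17(x) ≥ 0} and ℤ_17^× = {x ∈ ℤ_17 : v_17(x) = 0}. Here v_17(71/52) = v_17(num) − v_17(den) = 0; compare against these criteria.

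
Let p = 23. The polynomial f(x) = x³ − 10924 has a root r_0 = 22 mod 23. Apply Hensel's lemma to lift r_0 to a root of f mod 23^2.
r_1 = 114 (mod 529)

Hensel: r_{i+1} = r_i − f(r_i)/f′(r_i) mod 23^{i+2}, where f′(x) = 3x². Iterate:
  r_0 = 22 (mod 23)
  r_1 = 114 (mod 529)
Final: r = 114 with f(r) ≡ 0 mod 23^2.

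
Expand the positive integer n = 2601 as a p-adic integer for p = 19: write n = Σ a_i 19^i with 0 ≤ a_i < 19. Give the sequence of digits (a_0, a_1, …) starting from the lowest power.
(a_0, a_1, …) = (17, 3, 7)

Repeated division by 19 gives the digits low-to-high: 2601 = 17 + 3·19^1 + 7·19^2. Digit sequence: (17, 3, 7).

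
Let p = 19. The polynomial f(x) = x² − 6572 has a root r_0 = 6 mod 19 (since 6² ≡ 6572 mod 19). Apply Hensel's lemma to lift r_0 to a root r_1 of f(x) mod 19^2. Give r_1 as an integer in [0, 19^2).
r_1 = 310 (mod 361)

Hensel's recurrence: r_{i+1} = r_i − f(r_i)·(f′(r_i))^{-1} mod 19^{i+2}, with f′(x) = 2x. Iterate:
  r_0 = 6 (mod 19)
  r_1 = 310 (mod 361)
Final: r_1 = 310, and one checks f(r_1) ≡ 0 mod 19^2.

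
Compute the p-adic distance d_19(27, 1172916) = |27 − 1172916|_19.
d_19(27, 1172916) = 1/130321

Step 1 — x − y = 27 − 1172916 = -1172889. Step 2 — v_19(-1172889) = 4 (factor: -1172889 = −(19^4 · 9); the sign does not affect v_p). Step 3 — |x − y|_19 = 19^{-4} = 1/130321.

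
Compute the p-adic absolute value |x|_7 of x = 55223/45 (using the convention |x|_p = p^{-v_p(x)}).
|55223/45|_7 = 1/2401

Step 1 — compute v_7(x) by factoring powers of 7 out of the numerator and denominator: v_7(55223/45) = 4. Step 2 — apply |x|_p = p^{-v_p(x)} = 7^{-4} = 1/2401.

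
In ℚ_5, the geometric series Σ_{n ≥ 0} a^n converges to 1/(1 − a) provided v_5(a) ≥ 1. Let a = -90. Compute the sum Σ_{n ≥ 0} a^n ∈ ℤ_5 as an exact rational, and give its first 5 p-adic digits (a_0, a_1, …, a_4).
Σ a^n = 1/(1 − a) = 1/91;  first 5 digits = (1, 2, 0, 2, 2)

v_5(a) = 1 ≥ 1, so the series converges in ℤ_5 to 1/(1 − a) = 1/(1 − (-90)) = 1/91. Expand this rational in ℤ_5: compute digits iteratively via d_i = x_i mod 5, x_{i+1} = (x_i − d_i)/5. The first 5 digits are (1, 2, 0, 2, 2).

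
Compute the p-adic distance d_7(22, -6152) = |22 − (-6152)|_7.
d_7(22, -6152) = 1/343

Step 1 — x − y = 22 − (-6152) = 6174. Step 2 — v_7(6174) = 3 (factor: 6174 = (7^3 · 18); the sign does not affect v_p). Step 3 — |x − y|_7 = 7^{-3} = 1/343.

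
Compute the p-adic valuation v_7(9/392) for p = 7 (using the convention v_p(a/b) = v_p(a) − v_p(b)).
v_7(9/392) = -2

Factor powers of 7 from the numerator and denominator of the reduced fraction: 9 = 7^0 · 9 and 392 = 7^2 · 8. Apply v_p(a/b) = v_p(a) − v_p(b): v_7(9/392) = 0 − 2 = -2.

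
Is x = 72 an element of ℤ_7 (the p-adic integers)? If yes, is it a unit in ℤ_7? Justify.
x ∈ ℤ_7^× (unit); v_7(x) = 0

ℤ_7 = {x ∈ ℚ_7 : v_7(x) ≥ 0} and ℤ_7^× = {x ∈ ℤ_7 : v_7(x) = 0}. Here v_7(72) = v_7(num) − v_7(den) = 0; compare against these criteria.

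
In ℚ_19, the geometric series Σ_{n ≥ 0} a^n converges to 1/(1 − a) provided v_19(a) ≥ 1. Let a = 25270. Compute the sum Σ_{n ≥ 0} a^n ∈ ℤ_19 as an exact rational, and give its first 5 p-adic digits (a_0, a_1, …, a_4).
Σ a^n = 1/(1 − a) = -1/25269;  first 5 digits = (1, 0, 13, 3, 17)

v_19(a) = 2 ≥ 1, so the series converges in ℤ_19 to 1/(1 − a) = 1/(1 − 25270) = -1/25269. Expand this rational in ℤ_19: compute digits iteratively via d_i = x_i mod 19, x_{i+1} = (x_i − d_i)/19. The first 5 digits are (1, 0, 13, 3, 17).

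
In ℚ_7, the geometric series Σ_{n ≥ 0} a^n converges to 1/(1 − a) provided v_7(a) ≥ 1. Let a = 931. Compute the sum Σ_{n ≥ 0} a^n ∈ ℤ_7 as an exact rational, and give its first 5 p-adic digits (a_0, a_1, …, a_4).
Σ a^n = 1/(1 − a) = -1/930;  first 5 digits = (1, 0, 5, 2, 4)

v_7(a) = 2 ≥ 1, so the series converges in ℤ_7 to 1/(1 − a) = 1/(1 − 931) = -1/930. Expand this rational in ℤ_7: compute digits iteratively via d_i = x_i mod 7, x_{i+1} = (x_i − d_i)/7. The first 5 digits are (1, 0, 5, 2, 4).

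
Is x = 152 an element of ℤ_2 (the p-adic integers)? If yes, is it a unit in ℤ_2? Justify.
x ∈ ℤ_2 but not a unit; v_2(x) = 3 > 0

ℤ_2 = {x ∈ ℚ_2 : v_2(x) ≥ 0} and ℤ_2^× = {x ∈ ℤ_2 : v_2(x) = 0}. Here v_2(152) = v_2(num) − v_2(den) = 3; compare against these criteria.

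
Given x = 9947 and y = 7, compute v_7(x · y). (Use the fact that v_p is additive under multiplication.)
v_7(69629) = 4

v_p(x) = 3 (factor: 9947 = 7^3 · 29); v_p(y) = 1 (factor: 7 = 7^1 · 1). Additivity: v_p(xy) = v_p(x) + v_p(y) = 3 + 1 = 4. (Direct check: xy = 69629 = 7^4 · (29).)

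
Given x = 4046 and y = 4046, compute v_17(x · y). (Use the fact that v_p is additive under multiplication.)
v_17(16370116) = 4

v_p(x) = 2 (factor: 4046 = 17^2 · 14); v_p(y) = 2 (factor: 4046 = 17^2 · 14). Additivity: v_p(xy) = v_p(x) + v_p(y) = 2 + 2 = 4. (Direct check: xy = 16370116 = 17^4 · (196).)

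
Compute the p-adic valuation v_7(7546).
v_7(7546) = 3

v_7(n) is the largest exponent k such that 7^k divides n. Factor out: 7546 = 7^3 · 22. (Sign doesn't affect v_p.) So v_7(7546) = 3.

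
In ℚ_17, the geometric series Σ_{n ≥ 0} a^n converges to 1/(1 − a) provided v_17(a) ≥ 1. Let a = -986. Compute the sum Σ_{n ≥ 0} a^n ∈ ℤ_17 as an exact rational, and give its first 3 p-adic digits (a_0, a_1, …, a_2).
Σ a^n = 1/(1 − a) = 1/987;  first 3 digits = (1, 10, 11)

v_17(a) = 1 ≥ 1, so the series converges in ℤ_17 to 1/(1 − a) = 1/(1 − (-986)) = 1/987. Expand this rational in ℤ_17: compute digits iteratively via d_i = x_i mod 17, x_{i+1} = (x_i − d_i)/17. The first 3 digits are (1, 10, 11).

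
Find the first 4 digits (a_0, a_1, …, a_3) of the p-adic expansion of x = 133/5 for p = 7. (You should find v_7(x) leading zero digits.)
(a_0, …, a_3) = (0, 1, 6, 2)

v_7(133/5) = 1, so a_0 = ... = a_0 = 0. Factor out: x = 7^1 · u with u = 19/5 a unit in ℤ_7. Expand u iteratively via a_{v+i} = u_i mod 7, u_{i+1} = (u_i − a_{v+i})/7:
  u_0 = 19/5;  a_1 = 1;  u_1 = (u_0 − 1)/7 = 2/5
  u_1 = 2/5;  a_2 = 6;  u_2 = (u_1 − 6)/7 = -4/5
  u_2 = -4/5;  a_3 = 2;  u_3 = (u_2 − 2)/7 = -2/5
Digits: (0, 1, 6, 2).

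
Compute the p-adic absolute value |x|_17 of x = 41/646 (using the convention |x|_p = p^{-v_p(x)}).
|41/646|_17 = 17

Step 1 — compute v_17(x) by factoring powers of 17 out of the numerator and denominator: v_17(41/646) = -1. Step 2 — apply |x|_p = p^{-v_p(x)} = 17^{1} = 17.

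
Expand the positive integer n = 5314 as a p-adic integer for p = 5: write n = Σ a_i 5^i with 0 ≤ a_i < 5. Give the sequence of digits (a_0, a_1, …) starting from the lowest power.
(a_0, a_1, …) = (4, 2, 2, 2, 3, 1)

Repeated division by 5 gives the digits low-to-high: 5314 = 4 + 2·5^1 + 2·5^2 + 2·5^3 + 3·5^4 + 1·5^5. Digit sequence: (4, 2, 2, 2, 3, 1).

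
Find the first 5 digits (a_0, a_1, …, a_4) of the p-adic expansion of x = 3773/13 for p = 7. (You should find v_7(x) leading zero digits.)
(a_0, …, a_4) = (0, 0, 0, 3, 4)

v_7(3773/13) = 3, so a_0 = ... = a_2 = 0. Factor out: x = 7^3 · u with u = 11/13 a unit in ℤ_7. Expand u iteratively via a_{v+i} = u_i mod 7, u_{i+1} = (u_i − a_{v+i})/7:
  u_0 = 11/13;  a_3 = 3;  u_1 = (u_0 − 3)/7 = -4/13
  u_1 = -4/13;  a_4 = 4;  u_2 = (u_1 − 4)/7 = -8/13
Digits: (0, 0, 0, 3, 4).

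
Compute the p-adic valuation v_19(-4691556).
v_19(-4691556) = 4

v_19(n) is the largest exponent k such that 19^k divides n. Factor out: -4691556 = -19^4 · 36. (Sign doesn't affect v_p.) So v_19(-4691556) = 4.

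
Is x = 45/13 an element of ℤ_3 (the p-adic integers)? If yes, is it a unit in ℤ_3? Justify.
x ∈ ℤ_3 but not a unit; v_3(x) = 2 > 0

ℤ_3 = {x ∈ ℚ_3 : v_3(x) ≥ 0} and ℤ_3^× = {x ∈ ℤ_3 : v_3(x) = 0}. Here v_3(45/13) = v_3(num) − v_3(den) = 2; compare against these criteria.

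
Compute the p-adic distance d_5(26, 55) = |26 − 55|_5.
d_5(26, 55) = 1

Step 1 — x − y = 26 − 55 = -29. Step 2 — v_5(-29) = 0 (factor: -29 = −(5^0 · 29); the sign does not affect v_p). Step 3 — |x − y|_5 = 5^{0} = 1.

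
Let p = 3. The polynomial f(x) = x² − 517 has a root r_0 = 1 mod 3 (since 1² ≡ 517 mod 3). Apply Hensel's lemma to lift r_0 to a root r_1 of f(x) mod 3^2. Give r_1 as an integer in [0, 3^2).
r_1 = 7 (mod 9)

Hensel's recurrence: r_{i+1} = r_i − f(r_i)·(f′(r_i))^{-1} mod 3^{i+2}, with f′(x) = 2x. Iterate:
  r_0 = 1 (mod 3)
  r_1 = 7 (mod 9)
Final: r_1 = 7, and one checks f(r_1) ≡ 0 mod 3^2.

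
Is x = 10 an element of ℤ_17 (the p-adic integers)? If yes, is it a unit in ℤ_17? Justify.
x ∈ ℤ_17^× (unit); v_17(x) = 0

ℤ_17 = {x ∈ ℚ_17 : v_17(x) ≥ 0} and ℤ_17^× = {x ∈ ℤ_17 : v_17(x) = 0}. Here v_17(10) = v_17(num) − v_17(den) = 0; compare against these criteria.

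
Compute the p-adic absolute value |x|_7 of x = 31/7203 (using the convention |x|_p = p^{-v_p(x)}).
|31/7203|_7 = 2401

Step 1 — compute v_7(x) by factoring powers of 7 out of the numerator and denominator: v_7(31/7203) = -4. Step 2 — apply |x|_p = p^{-v_p(x)} = 7^{4} = 2401.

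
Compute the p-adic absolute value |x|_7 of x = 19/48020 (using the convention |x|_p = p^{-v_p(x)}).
|19/48020|_7 = 2401

Step 1 — compute v_7(x) by factoring powers of 7 out of the numerator and denominator: v_7(19/48020) = -4. Step 2 — apply |x|_p = p^{-v_p(x)} = 7^{4} = 2401.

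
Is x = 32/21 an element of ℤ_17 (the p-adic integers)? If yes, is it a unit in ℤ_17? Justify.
x ∈ ℤ_17^× (unit); v_17(x) = 0

ℤ_17 = {x ∈ ℚ_17 : v_17(x) ≥ 0} and ℤ_17^× = {x ∈ ℤ_17 : v_17(x) = 0}. Here v_17(32/21) = v_17(num) − v_17(den) = 0; compare against these criteria.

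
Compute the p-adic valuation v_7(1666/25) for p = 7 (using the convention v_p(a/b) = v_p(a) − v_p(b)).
v_7(1666/25) = 2

Factor powers of 7 from the numerator and denominator of the reduced fraction: 1666 = 7^2 · 34 and 25 = 7^0 · 25. Apply v_p(a/b) = v_p(a) − v_p(b): v_7(1666/25) = 2 − 0 = 2.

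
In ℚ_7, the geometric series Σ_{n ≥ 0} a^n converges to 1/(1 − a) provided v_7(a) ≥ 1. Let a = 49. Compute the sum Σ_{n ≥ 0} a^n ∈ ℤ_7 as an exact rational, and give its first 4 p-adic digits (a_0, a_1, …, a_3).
Σ a^n = 1/(1 − a) = -1/48;  first 4 digits = (1, 0, 1, 0)

v_7(a) = 2 ≥ 1, so the series converges in ℤ_7 to 1/(1 − a) = 1/(1 − 49) = -1/48. Expand this rational in ℤ_7: compute digits iteratively via d_i = x_i mod 7, x_{i+1} = (x_i − d_i)/7. The first 4 digits are (1, 0, 1, 0).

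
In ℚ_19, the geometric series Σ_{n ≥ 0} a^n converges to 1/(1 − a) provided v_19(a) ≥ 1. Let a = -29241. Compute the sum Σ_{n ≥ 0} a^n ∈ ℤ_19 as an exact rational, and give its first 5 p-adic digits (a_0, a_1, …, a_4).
Σ a^n = 1/(1 − a) = 1/29242;  first 5 digits = (1, 0, 14, 14, 5)

v_19(a) = 2 ≥ 1, so the series converges in ℤ_19 to 1/(1 − a) = 1/(1 − (-29241)) = 1/29242. Expand this rational in ℤ_19: compute digits iteratively via d_i = x_i mod 19, x_{i+1} = (x_i − d_i)/19. The first 5 digits are (1, 0, 14, 14, 5).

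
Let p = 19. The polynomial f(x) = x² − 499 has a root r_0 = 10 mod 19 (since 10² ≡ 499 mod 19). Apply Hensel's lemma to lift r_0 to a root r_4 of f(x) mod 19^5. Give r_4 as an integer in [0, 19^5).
r_4 = 430360 (mod 2476099)

Hensel's recurrence: r_{i+1} = r_i − f(r_i)·(f′(r_i))^{-1} mod 19^{i+2}, with f′(x) = 2x. Iterate:
  r_0 = 10 (mod 19)
  r_1 = 48 (mod 361)
  r_2 = 5102 (mod 6859)
  r_3 = 39397 (mod 130321)
  r_4 = 430360 (mod 2476099)
Final: r_4 = 430360, and one checks f(r_4) ≡ 0 mod 19^5.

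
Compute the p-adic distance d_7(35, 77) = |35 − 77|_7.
d_7(35, 77) = 1/7

Step 1 — x − y = 35 − 77 = -42. Step 2 — v_7(-42) = 1 (factor: -42 = −(7^1 · 6); the sign does not affect v_p). Step 3 — |x − y|_7 = 7^{-1} = 1/7.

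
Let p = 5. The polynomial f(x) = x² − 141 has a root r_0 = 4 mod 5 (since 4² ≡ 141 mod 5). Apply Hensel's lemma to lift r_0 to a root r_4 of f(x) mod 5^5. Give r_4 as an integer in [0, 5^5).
r_4 = 2754 (mod 3125)

Hensel's recurrence: r_{i+1} = r_i − f(r_i)·(f′(r_i))^{-1} mod 5^{i+2}, with f′(x) = 2x. Iterate:
  r_0 = 4 (mod 5)
  r_1 = 4 (mod 25)
  r_2 = 4 (mod 125)
  r_3 = 254 (mod 625)
  r_4 = 2754 (mod 3125)
Final: r_4 = 2754, and one checks f(r_4) ≡ 0 mod 5^5.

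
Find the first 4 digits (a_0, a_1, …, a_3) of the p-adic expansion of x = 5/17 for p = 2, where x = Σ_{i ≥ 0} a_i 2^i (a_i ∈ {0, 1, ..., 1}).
(a_0, …, a_3) = (1, 0, 1, 0)

v_2(5/17) = 0 (numerator and denominator both coprime to 2), so x ∈ ℤ_2^×. Compute digits iteratively via a_i = x_i mod 2, x_{i+1} = (x_i − a_i)/2, with x_0 = x:
  x_0 = 5/17;  a_0 = 1;  x_1 = (x_0 − 1)/2 = -6/17
  x_1 = -6/17;  a_1 = 0;  x_2 = (x_1 − 0)/2 = -3/17
  x_2 = -3/17;  a_2 = 1;  x_3 = (x_2 − 1)/2 = -10/17
  x_3 = -10/17;  a_3 = 0;  x_4 = (x_3 − 0)/2 = -5/17
Digits: (1, 0, 1, 0).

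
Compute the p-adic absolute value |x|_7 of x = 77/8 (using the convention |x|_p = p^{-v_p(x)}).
|77/8|_7 = 1/7

Step 1 — compute v_7(x) by factoring powers of 7 out of the numerator and denominator: v_7(77/8) = 1. Step 2 — apply |x|_p = p^{-v_p(x)} = 7^{-1} = 1/7.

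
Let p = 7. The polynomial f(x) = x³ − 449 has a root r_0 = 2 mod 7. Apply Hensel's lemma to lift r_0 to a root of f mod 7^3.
r_2 = 296 (mod 343)

Hensel: r_{i+1} = r_i − f(r_i)/f′(r_i) mod 7^{i+2}, where f′(x) = 3x². Iterate:
  r_0 = 2 (mod 7)
  r_1 = 2 (mod 49)
  r_2 = 296 (mod 343)
Final: r = 296 with f(r) ≡ 0 mod 7^3.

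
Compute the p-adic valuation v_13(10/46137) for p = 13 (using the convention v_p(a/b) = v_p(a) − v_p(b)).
v_13(10/46137) = -3

Factor powers of 13 from the numerator and denominator of the reduced fraction: 10 = 13^0 · 10 and 46137 = 13^3 · 21. Apply v_p(a/b) = v_p(a) − v_p(b): v_13(10/46137) = 0 − 3 = -3.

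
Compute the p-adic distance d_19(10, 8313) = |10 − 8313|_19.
d_19(10, 8313) = 1/361

Step 1 — x − y = 10 − 8313 = -8303. Step 2 — v_19(-8303) = 2 (factor: -8303 = −(19^2 · 23); the sign does not affect v_p). Step 3 — |x − y|_19 = 19^{-2} = 1/361.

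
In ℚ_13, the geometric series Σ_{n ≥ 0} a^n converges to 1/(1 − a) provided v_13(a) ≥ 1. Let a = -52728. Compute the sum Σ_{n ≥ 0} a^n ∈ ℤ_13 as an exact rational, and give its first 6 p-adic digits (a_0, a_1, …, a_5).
Σ a^n = 1/(1 − a) = 1/52729;  first 6 digits = (1, 0, 0, 2, 11, 12)

v_13(a) = 3 ≥ 1, so the series converges in ℤ_13 to 1/(1 − a) = 1/(1 − (-52728)) = 1/52729. Expand this rational in ℤ_13: compute digits iteratively via d_i = x_i mod 13, x_{i+1} = (x_i − d_i)/13. The first 6 digits are (1, 0, 0, 2, 11, 12).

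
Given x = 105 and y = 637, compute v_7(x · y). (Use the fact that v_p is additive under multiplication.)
v_7(66885) = 3

v_p(x) = 1 (factor: 105 = 7^1 · 15); v_p(y) = 2 (factor: 637 = 7^2 · 13). Additivity: v_p(xy) = v_p(x) + v_p(y) = 1 + 2 = 3. (Direct check: xy = 66885 = 7^3 · (195).)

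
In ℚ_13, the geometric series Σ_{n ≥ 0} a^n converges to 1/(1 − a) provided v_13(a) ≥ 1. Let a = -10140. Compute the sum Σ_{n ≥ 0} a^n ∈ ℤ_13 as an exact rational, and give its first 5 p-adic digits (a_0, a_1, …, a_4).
Σ a^n = 1/(1 − a) = 1/10141;  first 5 digits = (1, 0, 5, 8, 11)

v_13(a) = 2 ≥ 1, so the series converges in ℤ_13 to 1/(1 − a) = 1/(1 − (-10140)) = 1/10141. Expand this rational in ℤ_13: compute digits iteratively via d_i = x_i mod 13, x_{i+1} = (x_i − d_i)/13. The first 5 digits are (1, 0, 5, 8, 11).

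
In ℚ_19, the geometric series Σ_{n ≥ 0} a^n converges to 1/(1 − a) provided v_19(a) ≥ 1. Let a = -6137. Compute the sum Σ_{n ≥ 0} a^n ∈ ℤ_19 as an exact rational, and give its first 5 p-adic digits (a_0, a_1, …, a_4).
Σ a^n = 1/(1 − a) = 1/6138;  first 5 digits = (1, 0, 2, 18, 3)

v_19(a) = 2 ≥ 1, so the series converges in ℤ_19 to 1/(1 − a) = 1/(1 − (-6137)) = 1/6138. Expand this rational in ℤ_19: compute digits iteratively via d_i = x_i mod 19, x_{i+1} = (x_i − d_i)/19. The first 5 digits are (1, 0, 2, 18, 3).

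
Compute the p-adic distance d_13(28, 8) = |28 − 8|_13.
d_13(28, 8) = 1

Step 1 — x − y = 28 − 8 = 20. Step 2 — v_13(20) = 0 (factor: 20 = (13^0 · 20); the sign does not affect v_p). Step 3 — |x − y|_13 = 13^{0} = 1.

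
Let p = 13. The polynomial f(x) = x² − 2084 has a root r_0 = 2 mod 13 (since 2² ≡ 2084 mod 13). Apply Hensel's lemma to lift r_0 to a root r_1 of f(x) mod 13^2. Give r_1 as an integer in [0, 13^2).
r_1 = 15 (mod 169)

Hensel's recurrence: r_{i+1} = r_i − f(r_i)·(f′(r_i))^{-1} mod 13^{i+2}, with f′(x) = 2x. Iterate:
  r_0 = 2 (mod 13)
  r_1 = 15 (mod 169)
Final: r_1 = 15, and one checks f(r_1) ≡ 0 mod 13^2.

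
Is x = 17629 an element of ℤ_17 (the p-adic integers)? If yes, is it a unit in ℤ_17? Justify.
x ∈ ℤ_17 but not a unit; v_17(x) = 2 > 0

ℤ_17 = {x ∈ ℚ_17 : v_17(x) ≥ 0} and ℤ_17^× = {x ∈ ℤ_17 : v_17(x) = 0}. Here v_17(17629) = v_17(num) − v_17(den) = 2; compare against these criteria.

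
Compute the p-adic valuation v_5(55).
v_5(55) = 1

v_5(n) is the largest exponent k such that 5^k divides n. Factor out: 55 = 5^1 · 11. (Sign doesn't affect v_p.) So v_5(55) = 1.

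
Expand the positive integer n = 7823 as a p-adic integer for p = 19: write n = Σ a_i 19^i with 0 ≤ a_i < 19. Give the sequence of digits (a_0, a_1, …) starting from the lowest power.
(a_0, a_1, …) = (14, 12, 2, 1)

Repeated division by 19 gives the digits low-to-high: 7823 = 14 + 12·19^1 + 2·19^2 + 1·19^3. Digit sequence: (14, 12, 2, 1).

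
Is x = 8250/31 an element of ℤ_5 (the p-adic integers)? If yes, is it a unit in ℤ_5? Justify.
x ∈ ℤ_5 but not a unit; v_5(x) = 3 > 0

ℤ_5 = {x ∈ ℚ_5 : v_5(x) ≥ 0} and ℤ_5^× = {x ∈ ℤ_5 : v_5(x) = 0}. Here v_5(8250/31) = v_5(num) − v_5(den) = 3; compare against these criteria.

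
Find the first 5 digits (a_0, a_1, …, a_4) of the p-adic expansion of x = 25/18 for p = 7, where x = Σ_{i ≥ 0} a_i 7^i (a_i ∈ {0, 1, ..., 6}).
(a_0, …, a_4) = (1, 2, 4, 6, 1)

v_7(25/18) = 0 (numerator and denominator both coprime to 7), so x ∈ ℤ_7^×. Compute digits iteratively via a_i = x_i mod 7, x_{i+1} = (x_i − a_i)/7, with x_0 = x:
  x_0 = 25/18;  a_0 = 1;  x_1 = (x_0 − 1)/7 = 1/18
  x_1 = 1/18;  a_1 = 2;  x_2 = (x_1 − 2)/7 = -5/18
  x_2 = -5/18;  a_2 = 4;  x_3 = (x_2 − 4)/7 = -11/18
  x_3 = -11/18;  a_3 = 6;  x_4 = (x_3 − 6)/7 = -17/18
  x_4 = -17/18;  a_4 = 1;  x_5 = (x_4 − 1)/7 = -5/18
Digits: (1, 2, 4, 6, 1).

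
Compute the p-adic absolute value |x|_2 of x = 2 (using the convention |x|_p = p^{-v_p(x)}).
|2|_2 = 1/2

Step 1 — compute v_2(x) by factoring powers of 2 out of the numerator and denominator: v_2(2) = 1. Step 2 — apply |x|_p = p^{-v_p(x)} = 2^{-1} = 1/2.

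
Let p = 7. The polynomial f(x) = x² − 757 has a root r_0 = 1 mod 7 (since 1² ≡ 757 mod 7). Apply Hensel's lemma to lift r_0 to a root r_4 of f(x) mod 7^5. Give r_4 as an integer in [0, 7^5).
r_4 = 1996 (mod 16807)

Hensel's recurrence: r_{i+1} = r_i − f(r_i)·(f′(r_i))^{-1} mod 7^{i+2}, with f′(x) = 2x. Iterate:
  r_0 = 1 (mod 7)
  r_1 = 36 (mod 49)
  r_2 = 281 (mod 343)
  r_3 = 1996 (mod 2401)
  r_4 = 1996 (mod 16807)
Final: r_4 = 1996, and one checks f(r_4) ≡ 0 mod 7^5.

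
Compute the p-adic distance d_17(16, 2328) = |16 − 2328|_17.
d_17(16, 2328) = 1/289

Step 1 — x − y = 16 − 2328 = -2312. Step 2 — v_17(-2312) = 2 (factor: -2312 = −(17^2 · 8); the sign does not affect v_p). Step 3 — |x − y|_17 = 17^{-2} = 1/289.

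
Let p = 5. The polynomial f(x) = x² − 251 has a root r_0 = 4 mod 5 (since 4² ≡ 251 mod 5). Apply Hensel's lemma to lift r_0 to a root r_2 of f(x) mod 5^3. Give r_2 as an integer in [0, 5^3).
r_2 = 124 (mod 125)

Hensel's recurrence: r_{i+1} = r_i − f(r_i)·(f′(r_i))^{-1} mod 5^{i+2}, with f′(x) = 2x. Iterate:
  r_0 = 4 (mod 5)
  r_1 = 24 (mod 25)
  r_2 = 124 (mod 125)
Final: r_2 = 124, and one checks f(r_2) ≡ 0 mod 5^3.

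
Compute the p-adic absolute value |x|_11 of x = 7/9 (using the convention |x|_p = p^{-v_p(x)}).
|7/9|_11 = 1

Step 1 — compute v_11(x) by factoring powers of 11 out of the numerator and denominator: v_11(7/9) = 0. Step 2 — apply |x|_p = p^{-v_p(x)} = 11^{0} = 1.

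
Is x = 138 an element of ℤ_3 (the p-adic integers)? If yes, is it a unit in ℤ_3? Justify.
x ∈ ℤ_3 but not a unit; v_3(x) = 1 > 0

ℤ_3 = {x ∈ ℚ_3 : v_3(x) ≥ 0} and ℤ_3^× = {x ∈ ℤ_3 : v_3(x) = 0}. Here v_3(138) = v_3(num) − v_3(den) = 1; compare against these criteria.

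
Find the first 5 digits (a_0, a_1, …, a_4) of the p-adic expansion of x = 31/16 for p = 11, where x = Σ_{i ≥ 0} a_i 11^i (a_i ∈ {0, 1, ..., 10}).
(a_0, …, a_4) = (4, 6, 7, 0, 2)

v_11(31/16) = 0 (numerator and denominator both coprime to 11), so x ∈ ℤ_11^×. Compute digits iteratively via a_i = x_i mod 11, x_{i+1} = (x_i − a_i)/11, with x_0 = x:
  x_0 = 31/16;  a_0 = 4;  x_1 = (x_0 − 4)/11 = -3/16
  x_1 = -3/16;  a_1 = 6;  x_2 = (x_1 − 6)/11 = -9/16
  x_2 = -9/16;  a_2 = 7;  x_3 = (x_2 − 7)/11 = -11/16
  x_3 = -11/16;  a_3 = 0;  x_4 = (x_3 − 0)/11 = -1/16
  x_4 = -1/16;  a_4 = 2;  x_5 = (x_4 − 2)/11 = -3/16
Digits: (4, 6, 7, 0, 2).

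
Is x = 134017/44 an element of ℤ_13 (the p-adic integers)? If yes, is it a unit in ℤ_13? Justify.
x ∈ ℤ_13 but not a unit; v_13(x) = 3 > 0

ℤ_13 = {x ∈ ℚ_13 : v_13(x) ≥ 0} and ℤ_13^× = {x ∈ ℤ_13 : v_13(x) = 0}. Here v_13(134017/44) = v_13(num) − v_13(den) = 3; compare against these criteria.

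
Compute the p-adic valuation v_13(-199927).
v_13(-199927) = 4

v_13(n) is the largest exponent k such that 13^k divides n. Factor out: -199927 = -13^4 · 7. (Sign doesn't affect v_p.) So v_13(-199927) = 4.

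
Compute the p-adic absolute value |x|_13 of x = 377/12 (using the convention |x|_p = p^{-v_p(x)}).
|377/12|_13 = 1/13

Step 1 — compute v_13(x) by factoring powers of 13 out of the numerator and denominator: v_13(377/12) = 1. Step 2 — apply |x|_p = p^{-v_p(x)} = 13^{-1} = 1/13.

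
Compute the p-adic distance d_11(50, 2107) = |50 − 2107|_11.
d_11(50, 2107) = 1/121

Step 1 — x − y = 50 − 2107 = -2057. Step 2 — v_11(-2057) = 2 (factor: -2057 = −(11^2 · 17); the sign does not affect v_p). Step 3 — |x − y|_11 = 11^{-2} = 1/121.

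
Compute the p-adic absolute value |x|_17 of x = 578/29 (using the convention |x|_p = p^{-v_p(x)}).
|578/29|_17 = 1/289

Step 1 — compute v_17(x) by factoring powers of 17 out of the numerator and denominator: v_17(578/29) = 2. Step 2 — apply |x|_p = p^{-v_p(x)} = 17^{-2} = 1/289.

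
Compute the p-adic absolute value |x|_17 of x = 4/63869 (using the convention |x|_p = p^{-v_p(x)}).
|4/63869|_17 = 4913

Step 1 — compute v_17(x) by factoring powers of 17 out of the numerator and denominator: v_17(4/63869) = -3. Step 2 — apply |x|_p = p^{-v_p(x)} = 17^{3} = 4913.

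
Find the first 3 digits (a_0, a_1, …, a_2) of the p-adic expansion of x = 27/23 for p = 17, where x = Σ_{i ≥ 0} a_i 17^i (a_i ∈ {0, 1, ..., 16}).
(a_0, …, a_2) = (13, 3, 2)

v_17(27/23) = 0 (numerator and denominator both coprime to 17), so x ∈ ℤ_17^×. Compute digits iteratively via a_i = x_i mod 17, x_{i+1} = (x_i − a_i)/17, with x_0 = x:
  x_0 = 27/23;  a_0 = 13;  x_1 = (x_0 − 13)/17 = -16/23
  x_1 = -16/23;  a_1 = 3;  x_2 = (x_1 − 3)/17 = -5/23
  x_2 = -5/23;  a_2 = 2;  x_3 = (x_2 − 2)/17 = -3/23
Digits: (13, 3, 2).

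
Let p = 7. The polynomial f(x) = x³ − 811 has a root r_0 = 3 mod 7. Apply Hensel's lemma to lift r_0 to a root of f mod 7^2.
r_1 = 3 (mod 49)

Hensel: r_{i+1} = r_i − f(r_i)/f′(r_i) mod 7^{i+2}, where f′(x) = 3x². Iterate:
  r_0 = 3 (mod 7)
  r_1 = 3 (mod 49)
Final: r = 3 with f(r) ≡ 0 mod 7^2.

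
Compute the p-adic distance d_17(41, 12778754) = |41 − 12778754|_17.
d_17(41, 12778754) = 1/1419857

Step 1 — x − y = 41 − 12778754 = -12778713. Step 2 — v_17(-12778713) = 5 (factor: -12778713 = −(17^5 · 9); the sign does not affect v_p). Step 3 — |x − y|_17 = 17^{-5} = 1/1419857.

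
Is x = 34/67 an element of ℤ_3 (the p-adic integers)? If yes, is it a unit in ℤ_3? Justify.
x ∈ ℤ_3^× (unit); v_3(x) = 0

ℤ_3 = {x ∈ ℚ_3 : v_3(x) ≥ 0} and ℤ_3^× = {x ∈ ℤ_3 : v_3(x) = 0}. Here v_3(34/67) = v_3(num) − v_3(den) = 0; compare against these criteria.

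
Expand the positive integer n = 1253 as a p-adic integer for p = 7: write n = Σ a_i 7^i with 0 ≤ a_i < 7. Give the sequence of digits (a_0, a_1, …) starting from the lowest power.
(a_0, a_1, …) = (0, 4, 4, 3)

Repeated division by 7 gives the digits low-to-high: 1253 = 4·7^1 + 4·7^2 + 3·7^3. Digit sequence: (0, 4, 4, 3).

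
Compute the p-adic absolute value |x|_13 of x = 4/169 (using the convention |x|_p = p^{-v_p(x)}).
|4/169|_13 = 169

Step 1 — compute v_13(x) by factoring powers of 13 out of the numerator and denominator: v_13(4/169) = -2. Step 2 — apply |x|_p = p^{-v_p(x)} = 13^{2} = 169.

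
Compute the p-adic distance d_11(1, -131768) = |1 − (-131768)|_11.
d_11(1, -131768) = 1/14641

Step 1 — x − y = 1 − (-131768) = 131769. Step 2 — v_11(131769) = 4 (factor: 131769 = (11^4 · 9); the sign does not affect v_p). Step 3 — |x − y|_11 = 11^{-4} = 1/14641.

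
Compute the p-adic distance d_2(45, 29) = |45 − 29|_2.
d_2(45, 29) = 1/16

Step 1 — x − y = 45 − 29 = 16. Step 2 — v_2(16) = 4 (factor: 16 = (2^4 · 1); the sign does not affect v_p). Step 3 — |x − y|_2 = 2^{-4} = 1/16.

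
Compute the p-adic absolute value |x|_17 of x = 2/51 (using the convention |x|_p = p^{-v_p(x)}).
|2/51|_17 = 17

Step 1 — compute v_17(x) by factoring powers of 17 out of the numerator and denominator: v_17(2/51) = -1. Step 2 — apply |x|_p = p^{-v_p(x)} = 17^{1} = 17.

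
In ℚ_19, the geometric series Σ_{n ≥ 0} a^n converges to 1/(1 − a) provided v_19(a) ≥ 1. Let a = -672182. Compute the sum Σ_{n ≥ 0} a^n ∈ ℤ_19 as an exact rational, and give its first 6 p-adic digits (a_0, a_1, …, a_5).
Σ a^n = 1/(1 − a) = 1/672183;  first 6 digits = (1, 0, 0, 16, 13, 18)

v_19(a) = 3 ≥ 1, so the series converges in ℤ_19 to 1/(1 − a) = 1/(1 − (-672182)) = 1/672183. Expand this rational in ℤ_19: compute digits iteratively via d_i = x_i mod 19, x_{i+1} = (x_i − d_i)/19. The first 6 digits are (1, 0, 0, 16, 13, 18).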